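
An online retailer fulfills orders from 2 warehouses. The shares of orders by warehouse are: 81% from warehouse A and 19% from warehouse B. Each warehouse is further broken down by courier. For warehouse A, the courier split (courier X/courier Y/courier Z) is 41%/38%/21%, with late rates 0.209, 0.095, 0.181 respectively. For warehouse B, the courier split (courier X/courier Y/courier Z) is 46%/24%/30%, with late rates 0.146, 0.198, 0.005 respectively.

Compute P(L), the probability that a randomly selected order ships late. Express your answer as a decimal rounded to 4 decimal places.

0.1515

P(L|A) = 0.41·0.209 + 0.38·0.095 + 0.21·0.181 = 0.08569 + 0.0361 + 0.03801 = 0.1598
P(L|B) = 0.46·0.146 + 0.24·0.198 + 0.3·0.005 = 0.06716 + 0.04752 + 0.0015 = 0.11618
Then overall,
P(L) = 0.81·0.1598 + 0.19·0.11618
      = 0.129438 + 0.0220742 = 0.1515122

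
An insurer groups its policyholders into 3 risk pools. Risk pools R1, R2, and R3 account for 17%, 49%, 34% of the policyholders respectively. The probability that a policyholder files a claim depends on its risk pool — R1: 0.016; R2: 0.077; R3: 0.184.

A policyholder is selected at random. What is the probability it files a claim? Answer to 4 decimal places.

P(C) ≈ 0.1030

P(C) = P(C|R1)·P(R1) + P(C|R2)·P(R2) + P(C|R3)·P(R3)
      = 0.016·0.17 + 0.077·0.49 + 0.184·0.34
      = 0.00272 + 0.03773 + 0.06256 = 0.10301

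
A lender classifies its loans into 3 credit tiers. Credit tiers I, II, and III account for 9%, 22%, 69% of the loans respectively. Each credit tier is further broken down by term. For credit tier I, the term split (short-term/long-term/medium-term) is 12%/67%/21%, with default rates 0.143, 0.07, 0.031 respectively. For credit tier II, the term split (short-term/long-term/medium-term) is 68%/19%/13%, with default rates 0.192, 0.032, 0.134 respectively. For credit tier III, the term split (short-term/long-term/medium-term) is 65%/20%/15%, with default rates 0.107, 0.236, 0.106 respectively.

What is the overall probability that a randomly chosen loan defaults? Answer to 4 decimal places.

P(D|I) = 0.12·0.143 + 0.67·0.07 + 0.21·0.031 = 0.01716 + 0.0469 + 0.00651 = 0.07057
P(D|II) = 0.68·0.192 + 0.19·0.032 + 0.13·0.134 = 0.13056 + 0.00608 + 0.01742 = 0.15406
P(D|III) = 0.65·0.107 + 0.2·0.236 + 0.15·0.106 = 0.06955 + 0.0472 + 0.0159 = 0.13265
By total probability over the outer partition,
P(D) = 0.09·0.07057 + 0.22·0.15406 + 0.69·0.13265
      = 0.0063513 + 0.0338932 + 0.0915285 = 0.131773

P(D) ≈ 0.1318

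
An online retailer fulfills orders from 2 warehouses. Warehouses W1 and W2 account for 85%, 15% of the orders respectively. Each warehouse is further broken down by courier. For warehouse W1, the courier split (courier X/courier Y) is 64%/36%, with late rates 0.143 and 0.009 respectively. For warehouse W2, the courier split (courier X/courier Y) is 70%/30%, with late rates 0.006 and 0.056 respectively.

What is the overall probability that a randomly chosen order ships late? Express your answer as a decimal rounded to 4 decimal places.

0.0837

P(L|W1) = 0.64·0.143 + 0.36·0.009 = 0.09152 + 0.00324 = 0.09476
P(L|W2) = 0.7·0.006 + 0.3·0.056 = 0.0042 + 0.0168 = 0.021
Then overall,
P(L) = 0.85·0.09476 + 0.15·0.021
      = 0.080546 + 0.00315 = 0.083696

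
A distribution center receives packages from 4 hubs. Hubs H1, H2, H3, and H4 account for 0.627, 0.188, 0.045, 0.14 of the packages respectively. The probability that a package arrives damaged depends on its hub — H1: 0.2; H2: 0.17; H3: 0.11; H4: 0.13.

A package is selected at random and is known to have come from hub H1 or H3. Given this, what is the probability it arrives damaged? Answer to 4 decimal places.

Let S = {H1, H3}.
P(S) = 0.627 + 0.045 = 0.672.
P(D ∩ S) = 0.2·0.627 + 0.11·0.045 = 0.1254 + 0.00495 = 0.13035.
P(D | S) = 0.13035 / 0.672 = 0.193973…

0.1940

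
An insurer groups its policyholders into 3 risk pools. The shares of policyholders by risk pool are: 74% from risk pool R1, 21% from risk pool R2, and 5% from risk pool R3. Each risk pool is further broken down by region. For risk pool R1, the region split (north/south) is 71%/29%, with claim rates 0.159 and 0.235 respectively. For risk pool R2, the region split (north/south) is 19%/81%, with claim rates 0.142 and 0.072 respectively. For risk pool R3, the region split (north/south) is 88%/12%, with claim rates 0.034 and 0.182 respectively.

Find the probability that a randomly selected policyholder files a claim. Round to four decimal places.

P(C|R1) = 0.71·0.159 + 0.29·0.235 = 0.11289 + 0.06815 = 0.18104
P(C|R2) = 0.19·0.142 + 0.81·0.072 = 0.02698 + 0.05832 = 0.0853
P(C|R3) = 0.88·0.034 + 0.12·0.182 = 0.02992 + 0.02184 = 0.05176
By total probability over the outer partition,
P(C) = 0.74·0.18104 + 0.21·0.0853 + 0.05·0.05176
      = 0.1339696 + 0.017913 + 0.002588 = 0.1544706

P(C) ≈ 0.1545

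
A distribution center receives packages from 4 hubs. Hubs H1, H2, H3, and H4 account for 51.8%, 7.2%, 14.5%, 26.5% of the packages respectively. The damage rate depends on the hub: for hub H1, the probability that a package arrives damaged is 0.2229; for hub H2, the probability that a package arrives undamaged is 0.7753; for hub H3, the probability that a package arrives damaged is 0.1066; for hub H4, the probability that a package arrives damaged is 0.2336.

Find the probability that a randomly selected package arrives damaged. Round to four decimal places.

P(D|H2) = 1 − 0.7753 = 0.2247.
P(D) = P(D|H1)·P(H1) + P(D|H2)·P(H2) + P(D|H3)·P(H3) + P(D|H4)·P(H4)
      = 0.2229·0.518 + 0.2247·0.072 + 0.1066·0.145 + 0.2336·0.265
      = 0.1154622 + 0.0161784 + 0.015457 + 0.061904 = 0.2090016

P(D) ≈ 0.2090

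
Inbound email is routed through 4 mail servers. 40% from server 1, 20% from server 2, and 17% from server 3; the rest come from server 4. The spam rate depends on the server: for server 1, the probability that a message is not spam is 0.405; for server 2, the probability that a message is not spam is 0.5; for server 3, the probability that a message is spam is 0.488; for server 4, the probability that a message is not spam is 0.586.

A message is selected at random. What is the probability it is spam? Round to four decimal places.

P(4) = 1 − (0.4 + 0.2 + 0.17) = 0.23.
P(S|1) = 1 − 0.405 = 0.595.
P(S|2) = 1 − 0.5 = 0.5.
P(S|4) = 1 − 0.586 = 0.414.
Using total probability over the partition,
P(S) = P(S|1)·P(1) + P(S|2)·P(2) + P(S|3)·P(3) + P(S|4)·P(4)
      = 0.595·0.4 + 0.5·0.2 + 0.488·0.17 + 0.414·0.23
      = 0.238 + 0.1 + 0.08296 + 0.09522 = 0.51618

0.5162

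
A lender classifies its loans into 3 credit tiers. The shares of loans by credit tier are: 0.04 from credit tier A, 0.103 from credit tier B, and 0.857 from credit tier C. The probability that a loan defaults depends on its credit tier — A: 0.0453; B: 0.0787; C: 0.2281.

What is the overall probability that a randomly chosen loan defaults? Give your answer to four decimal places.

P(D) = P(D|A)·P(A) + P(D|B)·P(B) + P(D|C)·P(C)
      = 0.0453·0.04 + 0.0787·0.103 + 0.2281·0.857
      = 0.001812 + 0.0081061 + 0.1954817 = 0.2053998

P(D) ≈ 0.2054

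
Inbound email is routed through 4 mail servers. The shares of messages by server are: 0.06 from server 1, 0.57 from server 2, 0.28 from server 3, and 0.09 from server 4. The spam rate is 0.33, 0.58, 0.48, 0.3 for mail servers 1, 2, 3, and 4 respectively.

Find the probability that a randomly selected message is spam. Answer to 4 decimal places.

0.5118

Summing over the partition,
P(S) = P(S|1)·P(1) + P(S|2)·P(2) + P(S|3)·P(3) + P(S|4)·P(4)
      = 0.33·0.06 + 0.58·0.57 + 0.48·0.28 + 0.3·0.09
      = 0.0198 + 0.3306 + 0.1344 + 0.027 = 0.5118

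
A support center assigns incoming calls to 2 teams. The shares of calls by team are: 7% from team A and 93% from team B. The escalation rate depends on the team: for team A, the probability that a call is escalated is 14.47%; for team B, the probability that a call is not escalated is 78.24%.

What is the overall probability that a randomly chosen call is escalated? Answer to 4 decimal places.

P(E) ≈ 0.2125

P(E|B) = 1 − 0.7824 = 0.2176.
P(E) = P(E|A)·P(A) + P(E|B)·P(B)
      = 0.1447·0.07 + 0.2176·0.93
      = 0.010129 + 0.202368 = 0.212497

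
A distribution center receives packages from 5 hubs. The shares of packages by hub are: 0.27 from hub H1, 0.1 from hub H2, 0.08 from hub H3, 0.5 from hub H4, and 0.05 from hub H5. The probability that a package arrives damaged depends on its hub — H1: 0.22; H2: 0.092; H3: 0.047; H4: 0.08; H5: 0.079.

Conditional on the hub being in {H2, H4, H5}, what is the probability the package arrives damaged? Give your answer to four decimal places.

P(D|S) ≈ 0.0818

Let S = {H2, H4, H5}.
P(S) = 0.1 + 0.5 + 0.05 = 0.65.
P(D ∩ S) = 0.092·0.1 + 0.08·0.5 + 0.079·0.05 = 0.0092 + 0.04 + 0.00395 = 0.05315.
P(D | S) = 0.05315 / 0.65 = 0.081769…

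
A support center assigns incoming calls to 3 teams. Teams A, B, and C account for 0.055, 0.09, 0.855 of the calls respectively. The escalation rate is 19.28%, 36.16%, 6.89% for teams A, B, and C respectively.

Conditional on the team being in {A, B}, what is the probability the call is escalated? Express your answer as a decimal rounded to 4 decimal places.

Let S = {A, B}.
P(S) = 0.055 + 0.09 = 0.145.
P(E ∩ S) = 0.1928·0.055 + 0.3616·0.09 = 0.010604 + 0.032544 = 0.043148.
P(E | S) = 0.043148 / 0.145 = 0.297572…

0.2976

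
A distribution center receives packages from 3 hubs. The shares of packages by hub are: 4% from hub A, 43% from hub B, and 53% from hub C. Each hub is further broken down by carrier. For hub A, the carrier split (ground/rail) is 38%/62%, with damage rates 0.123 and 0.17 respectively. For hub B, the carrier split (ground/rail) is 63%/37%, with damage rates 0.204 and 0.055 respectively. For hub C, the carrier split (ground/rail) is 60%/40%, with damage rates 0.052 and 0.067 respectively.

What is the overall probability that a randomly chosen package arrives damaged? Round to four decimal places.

P(D|A) = 0.38·0.123 + 0.62·0.17 = 0.04674 + 0.1054 = 0.15214
P(D|B) = 0.63·0.204 + 0.37·0.055 = 0.12852 + 0.02035 = 0.14887
P(D|C) = 0.6·0.052 + 0.4·0.067 = 0.0312 + 0.0268 = 0.058
By total probability over the outer partition,
P(D) = 0.04·0.15214 + 0.43·0.14887 + 0.53·0.058
      = 0.0060856 + 0.0640141 + 0.03074 = 0.1008397

P(D) ≈ 0.1008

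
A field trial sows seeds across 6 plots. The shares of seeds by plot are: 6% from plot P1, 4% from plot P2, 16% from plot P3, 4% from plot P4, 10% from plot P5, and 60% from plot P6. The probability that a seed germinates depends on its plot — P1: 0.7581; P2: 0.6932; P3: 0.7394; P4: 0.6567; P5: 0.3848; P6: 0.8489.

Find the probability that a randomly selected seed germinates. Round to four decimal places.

0.7656

Summing over the partition,
P(G) = P(G|P1)·P(P1) + P(G|P2)·P(P2) + P(G|P3)·P(P3) + P(G|P4)·P(P4) + P(G|P5)·P(P5) + P(G|P6)·P(P6)
      = 0.7581·0.06 + 0.6932·0.04 + 0.7394·0.16 + 0.6567·0.04 + 0.3848·0.1 + 0.8489·0.6
      = 0.045486 + 0.027728 + 0.118304 + 0.026268 + 0.03848 + 0.50934 = 0.765606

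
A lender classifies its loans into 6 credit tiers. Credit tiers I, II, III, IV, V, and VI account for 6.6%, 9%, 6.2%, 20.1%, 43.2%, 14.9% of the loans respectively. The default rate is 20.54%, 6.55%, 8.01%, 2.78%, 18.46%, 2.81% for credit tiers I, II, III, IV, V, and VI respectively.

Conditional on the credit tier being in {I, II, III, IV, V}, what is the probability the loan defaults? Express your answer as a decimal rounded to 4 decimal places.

0.1290

Let S = {I, II, III, IV, V}.
P(S) = 0.066 + 0.09 + 0.062 + 0.201 + 0.432 = 0.851.
P(D ∩ S) = 0.2054·0.066 + 0.0655·0.09 + 0.0801·0.062 + 0.0278·0.201 + 0.1846·0.432 = 0.0135564 + 0.005895 + 0.0049662 + 0.0055878 + 0.0797472 = 0.1097526.
P(D | S) = 0.1097526 / 0.851 = 0.128969…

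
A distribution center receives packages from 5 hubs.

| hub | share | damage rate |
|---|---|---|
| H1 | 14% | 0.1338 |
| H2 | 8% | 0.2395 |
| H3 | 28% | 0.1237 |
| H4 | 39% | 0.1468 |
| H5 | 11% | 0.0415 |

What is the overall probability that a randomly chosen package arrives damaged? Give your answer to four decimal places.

P(D) = P(D|H1)·P(H1) + P(D|H2)·P(H2) + P(D|H3)·P(H3) + P(D|H4)·P(H4) + P(D|H5)·P(H5)
      = 0.1338·0.14 + 0.2395·0.08 + 0.1237·0.28 + 0.1468·0.39 + 0.0415·0.11
      = 0.018732 + 0.01916 + 0.034636 + 0.057252 + 0.004565 = 0.134345

0.1343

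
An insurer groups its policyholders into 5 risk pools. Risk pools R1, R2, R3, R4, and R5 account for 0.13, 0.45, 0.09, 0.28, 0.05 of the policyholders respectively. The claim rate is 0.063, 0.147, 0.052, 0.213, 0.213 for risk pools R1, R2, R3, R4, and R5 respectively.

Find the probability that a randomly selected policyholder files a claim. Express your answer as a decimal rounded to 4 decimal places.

0.1493

P(C) = P(C|R1)·P(R1) + P(C|R2)·P(R2) + P(C|R3)·P(R3) + P(C|R4)·P(R4) + P(C|R5)·P(R5)
      = 0.063·0.13 + 0.147·0.45 + 0.052·0.09 + 0.213·0.28 + 0.213·0.05
      = 0.00819 + 0.06615 + 0.00468 + 0.05964 + 0.01065 = 0.14931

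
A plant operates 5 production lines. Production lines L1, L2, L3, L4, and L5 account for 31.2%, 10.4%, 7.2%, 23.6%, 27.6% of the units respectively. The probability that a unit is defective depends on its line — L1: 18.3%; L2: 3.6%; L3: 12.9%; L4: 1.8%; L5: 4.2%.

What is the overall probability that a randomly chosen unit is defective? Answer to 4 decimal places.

P(D) = P(D|L1)·P(L1) + P(D|L2)·P(L2) + P(D|L3)·P(L3) + P(D|L4)·P(L4) + P(D|L5)·P(L5)
      = 0.183·0.312 + 0.036·0.104 + 0.129·0.072 + 0.018·0.236 + 0.042·0.276
      = 0.057096 + 0.003744 + 0.009288 + 0.004248 + 0.011592 = 0.085968

0.0860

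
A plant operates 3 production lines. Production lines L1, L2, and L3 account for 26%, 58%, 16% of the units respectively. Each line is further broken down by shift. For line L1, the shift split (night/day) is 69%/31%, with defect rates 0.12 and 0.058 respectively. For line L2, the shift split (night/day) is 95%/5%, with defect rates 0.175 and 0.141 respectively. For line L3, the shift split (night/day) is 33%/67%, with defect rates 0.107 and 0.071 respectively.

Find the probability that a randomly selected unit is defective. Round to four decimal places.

P(D|L1) = 0.69·0.12 + 0.31·0.058 = 0.0828 + 0.01798 = 0.10078
P(D|L2) = 0.95·0.175 + 0.05·0.141 = 0.16625 + 0.00705 = 0.1733
P(D|L3) = 0.33·0.107 + 0.67·0.071 = 0.03531 + 0.04757 = 0.08288
Then overall,
P(D) = 0.26·0.10078 + 0.58·0.1733 + 0.16·0.08288
      = 0.0262028 + 0.100514 + 0.0132608 = 0.1399776

P(D) ≈ 0.1400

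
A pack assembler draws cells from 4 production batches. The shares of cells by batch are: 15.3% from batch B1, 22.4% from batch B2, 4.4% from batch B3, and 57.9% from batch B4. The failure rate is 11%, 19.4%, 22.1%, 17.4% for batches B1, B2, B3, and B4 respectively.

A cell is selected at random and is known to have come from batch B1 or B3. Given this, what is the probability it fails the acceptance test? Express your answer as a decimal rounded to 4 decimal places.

P(F|S) ≈ 0.1348

Let S = {B1, B3}.
P(S) = 0.153 + 0.044 = 0.197.
P(F ∩ S) = 0.11·0.153 + 0.221·0.044 = 0.01683 + 0.009724 = 0.026554.
P(F | S) = 0.026554 / 0.197 = 0.134792…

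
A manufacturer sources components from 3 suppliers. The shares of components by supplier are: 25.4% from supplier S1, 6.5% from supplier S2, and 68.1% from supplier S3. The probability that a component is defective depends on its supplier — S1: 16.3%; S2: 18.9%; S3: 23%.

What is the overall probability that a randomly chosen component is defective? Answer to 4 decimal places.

P(D) ≈ 0.2103

Summing over the partition,
P(D) = P(D|S1)·P(S1) + P(D|S2)·P(S2) + P(D|S3)·P(S3)
      = 0.163·0.254 + 0.189·0.065 + 0.23·0.681
      = 0.041402 + 0.012285 + 0.15663 = 0.210317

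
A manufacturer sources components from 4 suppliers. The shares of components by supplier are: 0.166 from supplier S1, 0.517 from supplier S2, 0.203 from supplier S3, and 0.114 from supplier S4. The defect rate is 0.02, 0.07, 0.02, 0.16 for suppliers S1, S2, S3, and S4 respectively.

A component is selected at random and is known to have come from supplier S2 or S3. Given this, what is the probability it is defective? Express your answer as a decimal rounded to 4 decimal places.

Let S = {S2, S3}.
P(S) = 0.517 + 0.203 = 0.72.
P(D ∩ S) = 0.07·0.517 + 0.02·0.203 = 0.03619 + 0.00406 = 0.04025.
P(D | S) = 0.04025 / 0.72 = 0.055903…

P(D|S) ≈ 0.0559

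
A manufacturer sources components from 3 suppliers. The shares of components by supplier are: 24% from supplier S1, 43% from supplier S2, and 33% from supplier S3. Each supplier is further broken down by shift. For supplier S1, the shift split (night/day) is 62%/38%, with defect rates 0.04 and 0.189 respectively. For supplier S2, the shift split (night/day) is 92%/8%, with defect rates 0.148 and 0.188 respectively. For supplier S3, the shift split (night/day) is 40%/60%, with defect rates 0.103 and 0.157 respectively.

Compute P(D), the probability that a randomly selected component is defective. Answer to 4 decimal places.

0.1329

P(D|S1) = 0.62·0.04 + 0.38·0.189 = 0.0248 + 0.07182 = 0.09662
P(D|S2) = 0.92·0.148 + 0.08·0.188 = 0.13616 + 0.01504 = 0.1512
P(D|S3) = 0.4·0.103 + 0.6·0.157 = 0.0412 + 0.0942 = 0.1354
Then overall,
P(D) = 0.24·0.09662 + 0.43·0.1512 + 0.33·0.1354
      = 0.0231888 + 0.065016 + 0.044682 = 0.1328868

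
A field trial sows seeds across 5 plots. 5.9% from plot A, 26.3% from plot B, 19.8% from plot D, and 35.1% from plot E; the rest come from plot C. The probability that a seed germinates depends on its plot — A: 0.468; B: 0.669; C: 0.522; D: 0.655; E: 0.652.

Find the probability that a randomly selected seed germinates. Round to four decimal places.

P(C) = 1 − (0.059 + 0.263 + 0.198 + 0.351) = 0.129.
By the law of total probability,
P(G) = P(G|A)·P(A) + P(G|B)·P(B) + P(G|C)·P(C) + P(G|D)·P(D) + P(G|E)·P(E)
      = 0.468·0.059 + 0.669·0.263 + 0.522·0.129 + 0.655·0.198 + 0.652·0.351
      = 0.027612 + 0.175947 + 0.067338 + 0.12969 + 0.228852 = 0.629439

P(G) ≈ 0.6294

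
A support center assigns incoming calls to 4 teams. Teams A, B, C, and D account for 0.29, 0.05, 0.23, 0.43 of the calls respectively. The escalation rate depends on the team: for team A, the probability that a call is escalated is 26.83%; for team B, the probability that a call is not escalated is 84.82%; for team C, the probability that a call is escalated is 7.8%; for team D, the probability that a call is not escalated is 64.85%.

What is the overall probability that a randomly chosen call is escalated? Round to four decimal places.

0.2545

P(E|B) = 1 − 0.8482 = 0.1518.
P(E|D) = 1 − 0.6485 = 0.3515.
P(E) = P(E|A)·P(A) + P(E|B)·P(B) + P(E|C)·P(C) + P(E|D)·P(D)
      = 0.2683·0.29 + 0.1518·0.05 + 0.078·0.23 + 0.3515·0.43
      = 0.077807 + 0.00759 + 0.01794 + 0.151145 = 0.254482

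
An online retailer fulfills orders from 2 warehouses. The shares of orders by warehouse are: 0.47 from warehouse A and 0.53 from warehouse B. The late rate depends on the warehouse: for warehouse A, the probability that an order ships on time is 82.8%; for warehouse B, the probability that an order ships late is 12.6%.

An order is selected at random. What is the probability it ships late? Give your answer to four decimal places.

P(L) ≈ 0.1476

P(L|A) = 1 − 0.828 = 0.172.
P(L) = P(L|A)·P(A) + P(L|B)·P(B)
      = 0.172·0.47 + 0.126·0.53
      = 0.08084 + 0.06678 = 0.14762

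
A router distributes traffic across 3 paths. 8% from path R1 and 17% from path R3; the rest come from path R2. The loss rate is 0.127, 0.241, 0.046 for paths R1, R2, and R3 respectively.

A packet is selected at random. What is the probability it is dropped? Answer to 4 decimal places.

P(L) ≈ 0.1987

P(R2) = 1 − (0.08 + 0.17) = 0.75.
P(L) = P(L|R1)·P(R1) + P(L|R2)·P(R2) + P(L|R3)·P(R3)
      = 0.127·0.08 + 0.241·0.75 + 0.046·0.17
      = 0.01016 + 0.18075 + 0.00782 = 0.19873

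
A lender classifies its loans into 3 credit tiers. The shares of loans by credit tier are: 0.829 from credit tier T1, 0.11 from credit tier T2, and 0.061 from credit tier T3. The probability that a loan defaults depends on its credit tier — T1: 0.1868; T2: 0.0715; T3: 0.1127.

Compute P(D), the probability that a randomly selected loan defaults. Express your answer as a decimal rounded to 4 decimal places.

By the law of total probability,
P(D) = P(D|T1)·P(T1) + P(D|T2)·P(T2) + P(D|T3)·P(T3)
      = 0.1868·0.829 + 0.0715·0.11 + 0.1127·0.061
      = 0.1548572 + 0.007865 + 0.0068747 = 0.1695969

0.1696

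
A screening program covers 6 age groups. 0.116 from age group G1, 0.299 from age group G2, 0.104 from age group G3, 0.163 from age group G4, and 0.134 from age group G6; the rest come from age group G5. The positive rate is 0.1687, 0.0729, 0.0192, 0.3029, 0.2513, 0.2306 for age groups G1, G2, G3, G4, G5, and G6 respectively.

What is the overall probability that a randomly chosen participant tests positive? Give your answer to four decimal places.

P(T) ≈ 0.1699

P(G5) = 1 − (0.116 + 0.299 + 0.104 + 0.163 + 0.134) = 0.184.
Using total probability over the partition,
P(T) = P(T|G1)·P(G1) + P(T|G2)·P(G2) + P(T|G3)·P(G3) + P(T|G4)·P(G4) + P(T|G5)·P(G5) + P(T|G6)·P(G6)
      = 0.1687·0.116 + 0.0729·0.299 + 0.0192·0.104 + 0.3029·0.163 + 0.2513·0.184 + 0.2306·0.134
      = 0.0195692 + 0.0217971 + 0.0019968 + 0.0493727 + 0.0462392 + 0.0309004 = 0.1698754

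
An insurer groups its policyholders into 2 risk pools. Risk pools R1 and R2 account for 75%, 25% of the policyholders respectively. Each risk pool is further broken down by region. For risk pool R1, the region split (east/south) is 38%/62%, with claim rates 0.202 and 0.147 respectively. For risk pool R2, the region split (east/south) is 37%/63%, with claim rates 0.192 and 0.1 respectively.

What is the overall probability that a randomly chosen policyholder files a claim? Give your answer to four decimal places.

0.1594

P(C|R1) = 0.38·0.202 + 0.62·0.147 = 0.07676 + 0.09114 = 0.1679
P(C|R2) = 0.37·0.192 + 0.63·0.1 = 0.07104 + 0.063 = 0.13404
Then overall,
P(C) = 0.75·0.1679 + 0.25·0.13404
      = 0.125925 + 0.03351 = 0.159435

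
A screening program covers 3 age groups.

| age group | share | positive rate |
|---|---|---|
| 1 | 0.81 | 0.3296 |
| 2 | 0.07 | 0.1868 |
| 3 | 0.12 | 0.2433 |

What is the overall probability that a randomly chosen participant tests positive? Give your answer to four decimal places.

0.3092

P(T) = P(T|1)·P(1) + P(T|2)·P(2) + P(T|3)·P(3)
      = 0.3296·0.81 + 0.1868·0.07 + 0.2433·0.12
      = 0.266976 + 0.013076 + 0.029196 = 0.309248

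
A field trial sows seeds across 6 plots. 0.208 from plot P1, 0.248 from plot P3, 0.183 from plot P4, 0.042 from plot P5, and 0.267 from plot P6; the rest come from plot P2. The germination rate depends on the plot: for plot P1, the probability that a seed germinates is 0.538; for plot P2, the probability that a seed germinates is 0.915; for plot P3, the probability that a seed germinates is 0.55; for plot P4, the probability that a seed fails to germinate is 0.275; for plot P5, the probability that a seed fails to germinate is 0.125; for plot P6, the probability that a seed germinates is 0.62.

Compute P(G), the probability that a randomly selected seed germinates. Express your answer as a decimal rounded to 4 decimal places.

P(P2) = 1 − (0.208 + 0.248 + 0.183 + 0.042 + 0.267) = 0.052.
P(G|P4) = 1 − 0.275 = 0.725.
P(G|P5) = 1 − 0.125 = 0.875.
P(G) = P(G|P1)·P(P1) + P(G|P2)·P(P2) + P(G|P3)·P(P3) + P(G|P4)·P(P4) + P(G|P5)·P(P5) + P(G|P6)·P(P6)
      = 0.538·0.208 + 0.915·0.052 + 0.55·0.248 + 0.725·0.183 + 0.875·0.042 + 0.62·0.267
      = 0.111904 + 0.04758 + 0.1364 + 0.132675 + 0.03675 + 0.16554 = 0.630849

P(G) ≈ 0.6308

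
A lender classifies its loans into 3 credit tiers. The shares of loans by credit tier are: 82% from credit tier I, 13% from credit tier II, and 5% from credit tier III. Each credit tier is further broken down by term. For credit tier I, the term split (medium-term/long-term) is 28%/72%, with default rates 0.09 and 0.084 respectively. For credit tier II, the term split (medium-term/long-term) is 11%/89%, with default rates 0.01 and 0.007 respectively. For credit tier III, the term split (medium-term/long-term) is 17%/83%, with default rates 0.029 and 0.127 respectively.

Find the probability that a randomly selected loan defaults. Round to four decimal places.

P(D|I) = 0.28·0.09 + 0.72·0.084 = 0.0252 + 0.06048 = 0.08568
P(D|II) = 0.11·0.01 + 0.89·0.007 = 0.0011 + 0.00623 = 0.00733
P(D|III) = 0.17·0.029 + 0.83·0.127 = 0.00493 + 0.10541 = 0.11034
Then overall,
P(D) = 0.82·0.08568 + 0.13·0.00733 + 0.05·0.11034
      = 0.0702576 + 0.0009529 + 0.005517 = 0.0767275

0.0767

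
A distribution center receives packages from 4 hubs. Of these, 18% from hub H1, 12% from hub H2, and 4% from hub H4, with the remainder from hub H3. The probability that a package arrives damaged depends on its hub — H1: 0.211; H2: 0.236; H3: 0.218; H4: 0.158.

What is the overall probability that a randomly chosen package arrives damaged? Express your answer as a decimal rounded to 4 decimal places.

P(H3) = 1 − (0.18 + 0.12 + 0.04) = 0.66.
P(D) = P(D|H1)·P(H1) + P(D|H2)·P(H2) + P(D|H3)·P(H3) + P(D|H4)·P(H4)
      = 0.211·0.18 + 0.236·0.12 + 0.218·0.66 + 0.158·0.04
      = 0.03798 + 0.02832 + 0.14388 + 0.00632 = 0.2165

0.2165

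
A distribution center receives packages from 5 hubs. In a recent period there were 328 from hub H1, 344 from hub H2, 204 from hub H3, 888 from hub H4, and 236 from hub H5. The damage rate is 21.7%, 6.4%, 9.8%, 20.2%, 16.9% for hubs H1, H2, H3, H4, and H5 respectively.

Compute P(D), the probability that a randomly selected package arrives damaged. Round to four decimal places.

Total: 328 + 344 + 204 + 888 + 236 = 2000.
P(H1) = 328/2000 = 0.164. P(H2) = 344/2000 = 0.172. P(H3) = 204/2000 = 0.102. P(H4) = 888/2000 = 0.444. P(H5) = 236/2000 = 0.118.
Summing over the partition,
P(D) = P(D|H1)·P(H1) + P(D|H2)·P(H2) + P(D|H3)·P(H3) + P(D|H4)·P(H4) + P(D|H5)·P(H5)
      = 0.217·0.164 + 0.064·0.172 + 0.098·0.102 + 0.202·0.444 + 0.169·0.118
      = 0.035588 + 0.011008 + 0.009996 + 0.089688 + 0.019942 = 0.166222

P(D) ≈ 0.1662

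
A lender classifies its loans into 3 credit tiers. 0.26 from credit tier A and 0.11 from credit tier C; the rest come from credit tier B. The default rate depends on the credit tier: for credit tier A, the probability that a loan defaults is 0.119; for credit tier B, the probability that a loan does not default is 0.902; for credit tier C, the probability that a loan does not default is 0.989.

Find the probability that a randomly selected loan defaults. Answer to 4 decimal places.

0.0939

P(B) = 1 − (0.26 + 0.11) = 0.63.
P(D|B) = 1 − 0.902 = 0.098.
P(D|C) = 1 − 0.989 = 0.011.
P(D) = P(D|A)·P(A) + P(D|B)·P(B) + P(D|C)·P(C)
      = 0.119·0.26 + 0.098·0.63 + 0.011·0.11
      = 0.03094 + 0.06174 + 0.00121 = 0.09389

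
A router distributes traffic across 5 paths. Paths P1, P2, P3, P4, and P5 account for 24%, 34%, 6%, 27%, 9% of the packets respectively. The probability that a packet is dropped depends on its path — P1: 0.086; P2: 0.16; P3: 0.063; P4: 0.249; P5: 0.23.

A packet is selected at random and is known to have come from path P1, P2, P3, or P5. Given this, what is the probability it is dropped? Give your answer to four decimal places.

P(L|S) ≈ 0.1363

Let S = {P1, P2, P3, P5}.
P(S) = 0.24 + 0.34 + 0.06 + 0.09 = 0.73.
P(L ∩ S) = 0.086·0.24 + 0.16·0.34 + 0.063·0.06 + 0.23·0.09 = 0.02064 + 0.0544 + 0.00378 + 0.0207 = 0.09952.
P(L | S) = 0.09952 / 0.73 = 0.136329…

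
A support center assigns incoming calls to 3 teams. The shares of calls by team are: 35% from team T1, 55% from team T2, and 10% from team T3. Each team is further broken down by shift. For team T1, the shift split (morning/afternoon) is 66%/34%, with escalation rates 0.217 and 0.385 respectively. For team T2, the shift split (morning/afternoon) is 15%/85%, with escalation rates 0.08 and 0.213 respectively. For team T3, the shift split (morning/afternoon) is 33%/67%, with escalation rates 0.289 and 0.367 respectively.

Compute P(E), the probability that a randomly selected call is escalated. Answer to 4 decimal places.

P(E|T1) = 0.66·0.217 + 0.34·0.385 = 0.14322 + 0.1309 = 0.27412
P(E|T2) = 0.15·0.08 + 0.85·0.213 = 0.012 + 0.18105 = 0.19305
P(E|T3) = 0.33·0.289 + 0.67·0.367 = 0.09537 + 0.24589 = 0.34126
Then overall,
P(E) = 0.35·0.27412 + 0.55·0.19305 + 0.1·0.34126
      = 0.095942 + 0.1061775 + 0.034126 = 0.2362455

0.2362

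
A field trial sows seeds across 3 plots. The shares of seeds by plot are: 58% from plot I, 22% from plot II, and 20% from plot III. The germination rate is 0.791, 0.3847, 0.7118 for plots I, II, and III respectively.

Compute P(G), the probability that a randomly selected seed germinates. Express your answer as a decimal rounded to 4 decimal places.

Using total probability over the partition,
P(G) = P(G|I)·P(I) + P(G|II)·P(II) + P(G|III)·P(III)
      = 0.791·0.58 + 0.3847·0.22 + 0.7118·0.2
      = 0.45878 + 0.084634 + 0.14236 = 0.685774

P(G) ≈ 0.6858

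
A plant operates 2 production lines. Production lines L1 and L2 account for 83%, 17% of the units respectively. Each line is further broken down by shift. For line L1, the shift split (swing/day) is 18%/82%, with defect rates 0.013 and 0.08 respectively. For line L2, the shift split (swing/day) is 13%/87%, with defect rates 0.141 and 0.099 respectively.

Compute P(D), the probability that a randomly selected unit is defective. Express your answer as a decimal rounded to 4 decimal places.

P(D|L1) = 0.18·0.013 + 0.82·0.08 = 0.00234 + 0.0656 = 0.06794
P(D|L2) = 0.13·0.141 + 0.87·0.099 = 0.01833 + 0.08613 = 0.10446
By total probability over the outer partition,
P(D) = 0.83·0.06794 + 0.17·0.10446
      = 0.0563902 + 0.0177582 = 0.0741484

P(D) ≈ 0.0741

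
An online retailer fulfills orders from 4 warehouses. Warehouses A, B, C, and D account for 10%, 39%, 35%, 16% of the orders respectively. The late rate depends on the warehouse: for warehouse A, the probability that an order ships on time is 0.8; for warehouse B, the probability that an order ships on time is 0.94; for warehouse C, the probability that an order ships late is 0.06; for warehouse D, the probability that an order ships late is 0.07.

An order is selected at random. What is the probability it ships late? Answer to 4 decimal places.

P(L) ≈ 0.0756

P(L|A) = 1 − 0.8 = 0.2.
P(L|B) = 1 − 0.94 = 0.06.
P(L) = P(L|A)·P(A) + P(L|B)·P(B) + P(L|C)·P(C) + P(L|D)·P(D)
      = 0.2·0.1 + 0.06·0.39 + 0.06·0.35 + 0.07·0.16
      = 0.02 + 0.0234 + 0.021 + 0.0112 = 0.0756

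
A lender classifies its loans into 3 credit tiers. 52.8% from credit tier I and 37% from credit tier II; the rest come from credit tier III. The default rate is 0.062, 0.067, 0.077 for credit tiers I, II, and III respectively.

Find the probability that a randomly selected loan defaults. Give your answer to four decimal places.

0.0654

P(III) = 1 − (0.528 + 0.37) = 0.102.
Summing over the partition,
P(D) = P(D|I)·P(I) + P(D|II)·P(II) + P(D|III)·P(III)
      = 0.062·0.528 + 0.067·0.37 + 0.077·0.102
      = 0.032736 + 0.02479 + 0.007854 = 0.06538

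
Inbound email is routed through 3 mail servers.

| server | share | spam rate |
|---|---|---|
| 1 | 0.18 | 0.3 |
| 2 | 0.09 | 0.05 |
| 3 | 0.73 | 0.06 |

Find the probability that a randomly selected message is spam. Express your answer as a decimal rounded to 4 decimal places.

Using total probability over the partition,
P(S) = P(S|1)·P(1) + P(S|2)·P(2) + P(S|3)·P(3)
      = 0.3·0.18 + 0.05·0.09 + 0.06·0.73
      = 0.054 + 0.0045 + 0.0438 = 0.1023

0.1023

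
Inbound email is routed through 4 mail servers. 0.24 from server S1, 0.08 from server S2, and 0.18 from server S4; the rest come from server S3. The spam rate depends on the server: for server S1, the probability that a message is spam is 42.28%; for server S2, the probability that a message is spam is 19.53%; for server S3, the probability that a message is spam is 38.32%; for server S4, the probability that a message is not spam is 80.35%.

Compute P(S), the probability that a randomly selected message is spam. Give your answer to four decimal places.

P(S3) = 1 − (0.24 + 0.08 + 0.18) = 0.5.
P(S|S4) = 1 − 0.8035 = 0.1965.
P(S) = P(S|S1)·P(S1) + P(S|S2)·P(S2) + P(S|S3)·P(S3) + P(S|S4)·P(S4)
      = 0.4228·0.24 + 0.1953·0.08 + 0.3832·0.5 + 0.1965·0.18
      = 0.101472 + 0.015624 + 0.1916 + 0.03537 = 0.344066

P(S) ≈ 0.3441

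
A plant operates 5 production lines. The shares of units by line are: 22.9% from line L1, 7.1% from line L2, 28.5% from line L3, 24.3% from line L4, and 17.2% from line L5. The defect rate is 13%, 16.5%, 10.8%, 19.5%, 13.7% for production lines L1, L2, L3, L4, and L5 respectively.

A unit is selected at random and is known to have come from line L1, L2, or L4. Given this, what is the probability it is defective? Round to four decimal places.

Let S = {L1, L2, L4}.
P(S) = 0.229 + 0.071 + 0.243 = 0.543.
P(D ∩ S) = 0.13·0.229 + 0.165·0.071 + 0.195·0.243 = 0.02977 + 0.011715 + 0.047385 = 0.08887.
P(D | S) = 0.08887 / 0.543 = 0.163665…

P(D|S) ≈ 0.1637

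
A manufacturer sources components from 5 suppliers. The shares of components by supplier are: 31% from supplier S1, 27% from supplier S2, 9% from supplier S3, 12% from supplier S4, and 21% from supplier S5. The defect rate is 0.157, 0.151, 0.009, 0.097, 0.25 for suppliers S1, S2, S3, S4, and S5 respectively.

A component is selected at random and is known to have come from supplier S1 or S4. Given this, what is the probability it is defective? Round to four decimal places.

Let S = {S1, S4}.
P(S) = 0.31 + 0.12 = 0.43.
P(D ∩ S) = 0.157·0.31 + 0.097·0.12 = 0.04867 + 0.01164 = 0.06031.
P(D | S) = 0.06031 / 0.43 = 0.140256…

P(D|S) ≈ 0.1403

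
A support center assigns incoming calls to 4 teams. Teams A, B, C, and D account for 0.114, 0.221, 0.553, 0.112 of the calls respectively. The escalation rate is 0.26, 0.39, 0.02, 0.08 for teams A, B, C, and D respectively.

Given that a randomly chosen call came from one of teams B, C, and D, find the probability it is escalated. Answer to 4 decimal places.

Let S = {B, C, D}.
P(S) = 0.221 + 0.553 + 0.112 = 0.886.
P(E ∩ S) = 0.39·0.221 + 0.02·0.553 + 0.08·0.112 = 0.08619 + 0.01106 + 0.00896 = 0.10621.
P(E | S) = 0.10621 / 0.886 = 0.119876…

0.1199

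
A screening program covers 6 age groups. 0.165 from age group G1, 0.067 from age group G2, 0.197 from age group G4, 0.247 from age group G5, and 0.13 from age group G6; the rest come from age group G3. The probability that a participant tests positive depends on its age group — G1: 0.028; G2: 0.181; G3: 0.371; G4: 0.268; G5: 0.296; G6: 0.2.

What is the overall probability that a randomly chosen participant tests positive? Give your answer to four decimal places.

P(G3) = 1 − (0.165 + 0.067 + 0.197 + 0.247 + 0.13) = 0.194.
P(T) = P(T|G1)·P(G1) + P(T|G2)·P(G2) + P(T|G3)·P(G3) + P(T|G4)·P(G4) + P(T|G5)·P(G5) + P(T|G6)·P(G6)
      = 0.028·0.165 + 0.181·0.067 + 0.371·0.194 + 0.268·0.197 + 0.296·0.247 + 0.2·0.13
      = 0.00462 + 0.012127 + 0.071974 + 0.052796 + 0.073112 + 0.026 = 0.240629

0.2406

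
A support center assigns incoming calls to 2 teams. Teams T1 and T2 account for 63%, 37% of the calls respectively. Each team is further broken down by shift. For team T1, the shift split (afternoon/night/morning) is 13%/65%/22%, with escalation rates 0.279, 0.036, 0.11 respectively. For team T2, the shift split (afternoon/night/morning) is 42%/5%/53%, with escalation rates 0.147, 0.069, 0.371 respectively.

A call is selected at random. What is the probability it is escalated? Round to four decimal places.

P(E|T1) = 0.13·0.279 + 0.65·0.036 + 0.22·0.11 = 0.03627 + 0.0234 + 0.0242 = 0.08387
P(E|T2) = 0.42·0.147 + 0.05·0.069 + 0.53·0.371 = 0.06174 + 0.00345 + 0.19663 = 0.26182
Then overall,
P(E) = 0.63·0.08387 + 0.37·0.26182
      = 0.0528381 + 0.0968734 = 0.1497115

P(E) ≈ 0.1497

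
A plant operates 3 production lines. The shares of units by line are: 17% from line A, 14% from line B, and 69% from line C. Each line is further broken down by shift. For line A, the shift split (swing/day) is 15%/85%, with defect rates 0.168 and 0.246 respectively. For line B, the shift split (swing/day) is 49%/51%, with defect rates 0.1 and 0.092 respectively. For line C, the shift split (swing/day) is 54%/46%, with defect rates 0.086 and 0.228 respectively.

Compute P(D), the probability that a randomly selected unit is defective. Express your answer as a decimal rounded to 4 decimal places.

P(D|A) = 0.15·0.168 + 0.85·0.246 = 0.0252 + 0.2091 = 0.2343
P(D|B) = 0.49·0.1 + 0.51·0.092 = 0.049 + 0.04692 = 0.09592
P(D|C) = 0.54·0.086 + 0.46·0.228 = 0.04644 + 0.10488 = 0.15132
By total probability over the outer partition,
P(D) = 0.17·0.2343 + 0.14·0.09592 + 0.69·0.15132
      = 0.039831 + 0.0134288 + 0.1044108 = 0.1576706

P(D) ≈ 0.1577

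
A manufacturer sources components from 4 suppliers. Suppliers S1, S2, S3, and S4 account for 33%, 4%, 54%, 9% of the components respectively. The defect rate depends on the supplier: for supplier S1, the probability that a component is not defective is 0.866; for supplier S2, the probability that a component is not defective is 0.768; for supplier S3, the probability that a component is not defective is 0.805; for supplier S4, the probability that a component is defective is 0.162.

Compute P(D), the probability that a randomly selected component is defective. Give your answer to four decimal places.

P(D|S1) = 1 − 0.866 = 0.134.
P(D|S2) = 1 − 0.768 = 0.232.
P(D|S3) = 1 − 0.805 = 0.195.
Summing over the partition,
P(D) = P(D|S1)·P(S1) + P(D|S2)·P(S2) + P(D|S3)·P(S3) + P(D|S4)·P(S4)
      = 0.134·0.33 + 0.232·0.04 + 0.195·0.54 + 0.162·0.09
      = 0.04422 + 0.00928 + 0.1053 + 0.01458 = 0.17338

0.1734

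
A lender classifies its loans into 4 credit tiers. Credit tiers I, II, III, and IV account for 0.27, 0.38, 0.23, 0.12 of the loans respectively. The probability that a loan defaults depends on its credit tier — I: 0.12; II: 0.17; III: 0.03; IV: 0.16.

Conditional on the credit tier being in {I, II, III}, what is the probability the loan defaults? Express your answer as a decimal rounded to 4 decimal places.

0.1181

Let S = {I, II, III}.
P(S) = 0.27 + 0.38 + 0.23 = 0.88.
P(D ∩ S) = 0.12·0.27 + 0.17·0.38 + 0.03·0.23 = 0.0324 + 0.0646 + 0.0069 = 0.1039.
P(D | S) = 0.1039 / 0.88 = 0.118068…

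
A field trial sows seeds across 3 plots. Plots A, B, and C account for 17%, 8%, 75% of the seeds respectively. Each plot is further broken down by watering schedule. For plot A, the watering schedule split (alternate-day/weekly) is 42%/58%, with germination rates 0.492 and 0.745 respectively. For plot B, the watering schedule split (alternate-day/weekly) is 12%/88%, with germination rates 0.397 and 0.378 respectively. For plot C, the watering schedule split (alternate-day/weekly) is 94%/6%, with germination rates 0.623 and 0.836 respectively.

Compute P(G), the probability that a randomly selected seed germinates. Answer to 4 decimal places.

0.6158

P(G|A) = 0.42·0.492 + 0.58·0.745 = 0.20664 + 0.4321 = 0.63874
P(G|B) = 0.12·0.397 + 0.88·0.378 = 0.04764 + 0.33264 = 0.38028
P(G|C) = 0.94·0.623 + 0.06·0.836 = 0.58562 + 0.05016 = 0.63578
By total probability over the outer partition,
P(G) = 0.17·0.63874 + 0.08·0.38028 + 0.75·0.63578
      = 0.1085858 + 0.0304224 + 0.476835 = 0.6158432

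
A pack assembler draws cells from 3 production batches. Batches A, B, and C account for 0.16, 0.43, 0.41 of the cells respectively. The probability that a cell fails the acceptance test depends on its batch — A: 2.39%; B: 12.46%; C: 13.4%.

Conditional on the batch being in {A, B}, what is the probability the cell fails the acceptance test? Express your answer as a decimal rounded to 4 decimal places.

0.0973

Let S = {A, B}.
P(S) = 0.16 + 0.43 = 0.59.
P(F ∩ S) = 0.0239·0.16 + 0.1246·0.43 = 0.003824 + 0.053578 = 0.057402.
P(F | S) = 0.057402 / 0.59 = 0.097292…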